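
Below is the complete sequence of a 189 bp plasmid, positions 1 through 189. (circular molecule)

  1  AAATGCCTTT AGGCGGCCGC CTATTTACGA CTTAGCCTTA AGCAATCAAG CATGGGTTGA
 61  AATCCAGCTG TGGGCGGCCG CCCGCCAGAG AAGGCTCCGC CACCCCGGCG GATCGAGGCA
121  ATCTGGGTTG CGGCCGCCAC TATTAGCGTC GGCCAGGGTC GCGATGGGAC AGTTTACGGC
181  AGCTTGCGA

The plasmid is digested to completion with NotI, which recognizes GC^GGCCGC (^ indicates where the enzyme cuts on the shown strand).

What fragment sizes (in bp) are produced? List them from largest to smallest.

72, 61, 56 bp

NotI sites (GCGGCCGC) start at positions 13, 74, 130.
NotI cuts after base 2 of each site, so after positions 14, 75, 131.
Circular molecule, 3 cuts → 3 fragments:
  15–75 → 61 bp
  76–131 → 56 bp
  132–189 then 1–14 → 58 + 14 = 72 bp
Sorted largest to smallest: 72, 61, 56 bp.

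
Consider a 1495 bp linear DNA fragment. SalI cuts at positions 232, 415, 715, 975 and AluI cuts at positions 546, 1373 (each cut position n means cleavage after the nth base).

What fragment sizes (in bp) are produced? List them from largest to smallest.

Combined cut positions (sorted): 232, 415, 546, 715, 975, 1373.
Linear molecule, 6 cuts → 7 fragments:
  232 − 0 = 232 bp
  415 − 232 = 183 bp
  546 − 415 = 131 bp
  715 − 546 = 169 bp
  975 − 715 = 260 bp
  1373 − 975 = 398 bp
  1495 − 1373 = 122 bp
Sorted largest to smallest: 398, 260, 232, 183, 169, 131, 122 bp.

398, 260, 232, 183, 169, 131, 122 bp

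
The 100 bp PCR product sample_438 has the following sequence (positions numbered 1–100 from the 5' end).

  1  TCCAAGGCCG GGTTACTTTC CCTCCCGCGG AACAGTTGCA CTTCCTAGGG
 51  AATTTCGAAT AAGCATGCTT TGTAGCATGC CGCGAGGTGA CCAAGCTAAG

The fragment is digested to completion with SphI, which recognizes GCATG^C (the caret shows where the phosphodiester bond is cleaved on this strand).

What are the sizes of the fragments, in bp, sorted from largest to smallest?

67, 21, 12 bp

SphI sites (GCATGC) start at positions 63, 75.
SphI cuts after base 5 of each site (before the last base), so after positions 67, 79.
Linear molecule, 2 cuts → 3 fragments:
  1–67 → 67 bp
  68–79 → 12 bp
  80–100 → 21 bp
Sorted largest to smallest: 67, 21, 12 bp.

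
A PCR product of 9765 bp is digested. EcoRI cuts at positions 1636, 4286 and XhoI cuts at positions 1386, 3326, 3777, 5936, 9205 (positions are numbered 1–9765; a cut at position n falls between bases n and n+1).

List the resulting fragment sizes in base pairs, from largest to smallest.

Combined cut positions (sorted): 1386, 1636, 3326, 3777, 4286, 5936, 9205.
Linear molecule, 7 cuts → 8 fragments:
  1386 − 0 = 1386 bp
  1636 − 1386 = 250 bp
  3326 − 1636 = 1690 bp
  3777 − 3326 = 451 bp
  4286 − 3777 = 509 bp
  5936 − 4286 = 1650 bp
  9205 − 5936 = 3269 bp
  9765 − 9205 = 560 bp
Sorted largest to smallest: 3269, 1690, 1650, 1386, 560, 509, 451, 250 bp.

3269, 1690, 1650, 1386, 560, 509, 451, 250 bp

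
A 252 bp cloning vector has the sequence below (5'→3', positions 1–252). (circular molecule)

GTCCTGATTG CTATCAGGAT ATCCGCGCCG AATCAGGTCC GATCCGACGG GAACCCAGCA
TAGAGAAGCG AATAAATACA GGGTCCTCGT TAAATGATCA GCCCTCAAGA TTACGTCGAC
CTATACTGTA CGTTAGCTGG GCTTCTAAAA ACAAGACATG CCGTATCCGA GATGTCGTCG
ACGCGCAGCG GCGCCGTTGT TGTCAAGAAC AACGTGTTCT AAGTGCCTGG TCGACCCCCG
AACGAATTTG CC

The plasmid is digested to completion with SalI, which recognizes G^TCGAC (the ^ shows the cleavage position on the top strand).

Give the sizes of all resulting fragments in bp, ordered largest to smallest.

137, 62, 53 bp

SalI sites (GTCGAC) start at positions 115, 177, 230.
SalI cuts after the first base of each site, so after positions 115, 177, 230.
Circular molecule, 3 cuts → 3 fragments:
  116–177 → 62 bp
  178–230 → 53 bp
  231–252 then 1–115 → 22 + 115 = 137 bp
Sorted largest to smallest: 137, 62, 53 bp.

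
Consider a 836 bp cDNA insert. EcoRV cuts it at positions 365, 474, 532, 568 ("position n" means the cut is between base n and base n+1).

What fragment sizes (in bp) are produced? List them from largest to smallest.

Linear molecule, 4 cuts → 5 fragments:
  365 − 0 = 365 bp
  474 − 365 = 109 bp
  532 − 474 = 58 bp
  568 − 532 = 36 bp
  836 − 568 = 268 bp
Sorted largest to smallest: 365, 268, 109, 58, 36 bp.

365, 268, 109, 58, 36 bp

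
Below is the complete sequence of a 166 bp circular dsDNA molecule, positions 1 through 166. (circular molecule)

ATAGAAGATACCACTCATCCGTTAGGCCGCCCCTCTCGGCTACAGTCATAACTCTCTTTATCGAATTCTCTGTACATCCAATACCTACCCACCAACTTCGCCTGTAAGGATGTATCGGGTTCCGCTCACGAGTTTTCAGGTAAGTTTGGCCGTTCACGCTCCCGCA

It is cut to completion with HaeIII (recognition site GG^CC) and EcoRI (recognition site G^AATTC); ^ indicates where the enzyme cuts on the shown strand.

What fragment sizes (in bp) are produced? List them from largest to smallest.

86, 43, 37 bp

HaeIII sites (GGCC) start at positions 25, 148.
HaeIII cuts after base 2 of each site, so after positions 26, 149.
The EcoRI site (GAATTC) starts at position 63.
EcoRI cuts after the first base of each site, so after position 63.
Combined cut positions: 26, 63, 149.
Circular molecule, 3 cuts → 3 fragments:
  27–63 → 37 bp
  64–149 → 86 bp
  150–166 then 1–26 → 17 + 26 = 43 bp
Sorted largest to smallest: 86, 43, 37 bp.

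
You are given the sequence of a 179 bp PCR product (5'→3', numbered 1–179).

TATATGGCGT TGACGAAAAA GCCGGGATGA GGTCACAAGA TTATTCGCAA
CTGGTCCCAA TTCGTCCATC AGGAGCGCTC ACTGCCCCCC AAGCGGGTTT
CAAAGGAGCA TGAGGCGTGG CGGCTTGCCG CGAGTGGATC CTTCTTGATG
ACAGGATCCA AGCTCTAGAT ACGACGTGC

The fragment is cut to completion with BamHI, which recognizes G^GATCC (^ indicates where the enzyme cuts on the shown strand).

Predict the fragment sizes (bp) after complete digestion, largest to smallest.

136, 25, 18 bp

BamHI sites (GGATCC) start at positions 136, 154.
BamHI cuts after the first base of each site, so after positions 136, 154.
Linear molecule, 2 cuts → 3 fragments:
  1–136 → 136 bp
  137–154 → 18 bp
  155–179 → 25 bp
Sorted largest to smallest: 136, 25, 18 bp.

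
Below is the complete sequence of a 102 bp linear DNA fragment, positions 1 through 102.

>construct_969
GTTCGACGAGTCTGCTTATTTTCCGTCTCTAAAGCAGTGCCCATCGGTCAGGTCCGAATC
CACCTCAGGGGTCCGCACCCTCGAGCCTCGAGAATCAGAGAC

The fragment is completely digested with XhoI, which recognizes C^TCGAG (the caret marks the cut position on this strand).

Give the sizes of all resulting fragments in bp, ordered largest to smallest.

80, 15, 7 bp

XhoI sites (CTCGAG) start at positions 80, 87.
XhoI cuts after the first base of each site, so after positions 80, 87.
Linear molecule, 2 cuts → 3 fragments:
  1–80 → 80 bp
  81–87 → 7 bp
  88–102 → 15 bp
Sorted largest to smallest: 80, 15, 7 bp.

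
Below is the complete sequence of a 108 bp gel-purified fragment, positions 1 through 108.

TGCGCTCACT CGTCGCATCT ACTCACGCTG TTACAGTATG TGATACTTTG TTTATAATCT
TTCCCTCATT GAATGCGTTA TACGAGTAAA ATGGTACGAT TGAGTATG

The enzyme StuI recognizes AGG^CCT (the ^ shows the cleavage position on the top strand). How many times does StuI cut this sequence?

No occurrence of AGGCCT is present in the sequence.
StuI does not cut: 0 sites.

0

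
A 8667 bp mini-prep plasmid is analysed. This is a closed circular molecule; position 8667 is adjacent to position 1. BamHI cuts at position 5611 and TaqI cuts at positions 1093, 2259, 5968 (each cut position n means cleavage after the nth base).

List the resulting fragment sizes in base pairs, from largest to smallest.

Combined cut positions (sorted): 1093, 2259, 5611, 5968.
Circular molecule, 4 cuts → 4 fragments:
  2259 − 1093 = 1166 bp
  5611 − 2259 = 3352 bp
  5968 − 5611 = 357 bp
  wrap: 8667 − 5968 + 1093 = 3792 bp
Sorted largest to smallest: 3792, 3352, 1166, 357 bp.

3792, 3352, 1166, 357 bp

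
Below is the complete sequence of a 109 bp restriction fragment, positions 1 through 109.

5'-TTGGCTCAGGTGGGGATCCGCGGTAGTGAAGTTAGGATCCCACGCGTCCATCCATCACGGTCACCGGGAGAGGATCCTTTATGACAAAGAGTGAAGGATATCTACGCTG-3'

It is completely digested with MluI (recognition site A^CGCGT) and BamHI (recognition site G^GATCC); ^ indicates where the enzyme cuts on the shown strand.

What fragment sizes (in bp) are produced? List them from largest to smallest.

37, 30, 21, 14, 7 bp

The MluI site (ACGCGT) starts at position 42.
MluI cuts after the first base of each site, so after position 42.
BamHI sites (GGATCC) start at positions 14, 35, 72.
BamHI cuts after the first base of each site, so after positions 14, 35, 72.
Combined cut positions: 14, 35, 42, 72.
Linear molecule, 4 cuts → 5 fragments:
  1–14 → 14 bp
  15–35 → 21 bp
  36–42 → 7 bp
  43–72 → 30 bp
  73–109 → 37 bp
Sorted largest to smallest: 37, 30, 21, 14, 7 bp.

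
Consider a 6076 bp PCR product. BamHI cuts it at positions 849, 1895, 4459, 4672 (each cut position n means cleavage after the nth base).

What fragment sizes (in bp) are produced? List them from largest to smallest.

Linear molecule, 4 cuts → 5 fragments:
  849 − 0 = 849 bp
  1895 − 849 = 1046 bp
  4459 − 1895 = 2564 bp
  4672 − 4459 = 213 bp
  6076 − 4672 = 1404 bp
Sorted largest to smallest: 2564, 1404, 1046, 849, 213 bp.

2564, 1404, 1046, 849, 213 bp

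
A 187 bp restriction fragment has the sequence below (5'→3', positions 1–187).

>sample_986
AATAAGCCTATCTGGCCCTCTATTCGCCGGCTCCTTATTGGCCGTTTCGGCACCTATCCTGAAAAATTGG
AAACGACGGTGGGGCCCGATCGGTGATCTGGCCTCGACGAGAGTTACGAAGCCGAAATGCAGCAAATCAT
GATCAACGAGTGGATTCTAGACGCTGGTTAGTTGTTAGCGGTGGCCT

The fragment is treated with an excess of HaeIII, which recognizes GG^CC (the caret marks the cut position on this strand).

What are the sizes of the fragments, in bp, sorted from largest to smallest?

83, 43, 26, 17, 15, 3 bp

HaeIII sites (GGCC) start at positions 14, 40, 83, 100, 183.
HaeIII cuts after base 2 of each site, so after positions 15, 41, 84, 101, 184.
Linear molecule, 5 cuts → 6 fragments:
  1–15 → 15 bp
  16–41 → 26 bp
  42–84 → 43 bp
  85–101 → 17 bp
  102–184 → 83 bp
  185–187 → 3 bp
Sorted largest to smallest: 83, 43, 26, 17, 15, 3 bp.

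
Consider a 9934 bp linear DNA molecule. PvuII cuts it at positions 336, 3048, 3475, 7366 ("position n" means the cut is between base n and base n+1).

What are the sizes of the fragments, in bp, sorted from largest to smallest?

3891, 2712, 2568, 427, 336 bp

Linear molecule, 4 cuts → 5 fragments:
  336 − 0 = 336 bp
  3048 − 336 = 2712 bp
  3475 − 3048 = 427 bp
  7366 − 3475 = 3891 bp
  9934 − 7366 = 2568 bp
Sorted largest to smallest: 3891, 2712, 2568, 427, 336 bp.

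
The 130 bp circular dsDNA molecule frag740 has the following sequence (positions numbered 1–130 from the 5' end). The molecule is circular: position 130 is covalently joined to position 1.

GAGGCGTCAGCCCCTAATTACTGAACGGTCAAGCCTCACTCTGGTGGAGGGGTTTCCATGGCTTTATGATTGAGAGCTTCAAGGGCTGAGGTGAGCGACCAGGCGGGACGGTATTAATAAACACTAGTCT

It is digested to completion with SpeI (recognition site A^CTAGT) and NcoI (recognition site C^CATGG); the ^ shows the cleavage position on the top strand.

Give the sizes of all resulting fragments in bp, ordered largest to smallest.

67, 63 bp

The SpeI site (ACTAGT) starts at position 123.
SpeI cuts after the first base of each site, so after position 123.
The NcoI site (CCATGG) starts at position 56.
NcoI cuts after the first base of each site, so after position 56.
Combined cut positions: 56, 123.
Circular molecule, 2 cuts → 2 fragments:
  57–123 → 67 bp
  124–130 then 1–56 → 7 + 56 = 63 bp
Sorted largest to smallest: 67, 63 bp.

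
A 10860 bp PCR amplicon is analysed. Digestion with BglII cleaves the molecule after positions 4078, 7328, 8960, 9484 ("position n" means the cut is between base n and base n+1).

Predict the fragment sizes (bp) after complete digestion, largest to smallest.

Linear molecule, 4 cuts → 5 fragments:
  4078 − 0 = 4078 bp
  7328 − 4078 = 3250 bp
  8960 − 7328 = 1632 bp
  9484 − 8960 = 524 bp
  10860 − 9484 = 1376 bp
Sorted largest to smallest: 4078, 3250, 1632, 1376, 524 bp.

4078, 3250, 1632, 1376, 524 bp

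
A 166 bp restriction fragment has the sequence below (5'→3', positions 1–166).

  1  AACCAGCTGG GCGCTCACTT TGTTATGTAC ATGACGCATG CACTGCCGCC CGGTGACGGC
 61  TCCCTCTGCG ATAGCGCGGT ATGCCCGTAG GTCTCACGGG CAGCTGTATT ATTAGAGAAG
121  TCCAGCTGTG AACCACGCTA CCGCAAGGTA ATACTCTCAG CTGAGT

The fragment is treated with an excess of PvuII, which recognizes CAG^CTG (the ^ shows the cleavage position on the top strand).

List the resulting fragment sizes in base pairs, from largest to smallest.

97, 35, 22, 6, 6 bp

PvuII sites (CAGCTG) start at positions 4, 101, 123, 158.
PvuII cuts after base 3 of each site, so after positions 6, 103, 125, 160.
Linear molecule, 4 cuts → 5 fragments:
  1–6 → 6 bp
  7–103 → 97 bp
  104–125 → 22 bp
  126–160 → 35 bp
  161–166 → 6 bp
Sorted largest to smallest: 97, 35, 22, 6, 6 bp.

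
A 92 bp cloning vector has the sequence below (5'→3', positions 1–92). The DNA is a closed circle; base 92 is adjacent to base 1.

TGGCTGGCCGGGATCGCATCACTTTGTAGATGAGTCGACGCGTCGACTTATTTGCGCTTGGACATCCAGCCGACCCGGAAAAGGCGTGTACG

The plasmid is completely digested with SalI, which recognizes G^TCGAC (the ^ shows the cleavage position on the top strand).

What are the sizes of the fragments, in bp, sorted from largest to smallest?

84, 8 bp

SalI sites (GTCGAC) start at positions 34, 42.
SalI cuts after the first base of each site, so after positions 34, 42.
Circular molecule, 2 cuts → 2 fragments:
  35–42 → 8 bp
  43–92 then 1–34 → 50 + 34 = 84 bp
Sorted largest to smallest: 84, 8 bp.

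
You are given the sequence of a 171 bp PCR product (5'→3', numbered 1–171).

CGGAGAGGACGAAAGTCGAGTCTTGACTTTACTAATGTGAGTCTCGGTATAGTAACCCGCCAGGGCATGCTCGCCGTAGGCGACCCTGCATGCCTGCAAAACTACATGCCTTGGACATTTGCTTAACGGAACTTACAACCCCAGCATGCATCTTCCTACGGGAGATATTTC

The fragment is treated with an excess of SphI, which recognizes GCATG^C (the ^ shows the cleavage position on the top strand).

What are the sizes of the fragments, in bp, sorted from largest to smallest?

SphI sites (GCATGC) start at positions 65, 88, 144.
SphI cuts after base 5 of each site (before the last base), so after positions 69, 92, 148.
Linear molecule, 3 cuts → 4 fragments:
  1–69 → 69 bp
  70–92 → 23 bp
  93–148 → 56 bp
  149–171 → 23 bp
Sorted largest to smallest: 69, 56, 23, 23 bp.

69, 56, 23, 23 bp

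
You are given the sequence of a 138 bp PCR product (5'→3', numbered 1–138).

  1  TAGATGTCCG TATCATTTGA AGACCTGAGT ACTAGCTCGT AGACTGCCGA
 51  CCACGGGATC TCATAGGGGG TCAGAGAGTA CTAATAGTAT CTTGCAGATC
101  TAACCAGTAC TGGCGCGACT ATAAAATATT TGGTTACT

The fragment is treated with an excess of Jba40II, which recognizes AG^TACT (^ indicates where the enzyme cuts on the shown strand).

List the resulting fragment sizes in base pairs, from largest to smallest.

49, 31, 29, 29 bp

Jba40II sites (AGTACT) start at positions 28, 77, 106.
Jba40II cuts after base 2 of each site, so after positions 29, 78, 107.
Linear molecule, 3 cuts → 4 fragments:
  1–29 → 29 bp
  30–78 → 49 bp
  79–107 → 29 bp
  108–138 → 31 bp
Sorted largest to smallest: 49, 31, 29, 29 bp.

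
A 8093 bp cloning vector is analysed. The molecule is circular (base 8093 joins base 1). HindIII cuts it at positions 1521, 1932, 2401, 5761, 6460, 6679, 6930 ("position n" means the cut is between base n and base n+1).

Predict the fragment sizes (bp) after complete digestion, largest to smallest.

Circular molecule, 7 cuts → 7 fragments:
  1932 − 1521 = 411 bp
  2401 − 1932 = 469 bp
  5761 − 2401 = 3360 bp
  6460 − 5761 = 699 bp
  6679 − 6460 = 219 bp
  6930 − 6679 = 251 bp
  wrap: 8093 − 6930 + 1521 = 2684 bp
Sorted largest to smallest: 3360, 2684, 699, 469, 411, 251, 219 bp.

3360, 2684, 699, 469, 411, 251, 219 bp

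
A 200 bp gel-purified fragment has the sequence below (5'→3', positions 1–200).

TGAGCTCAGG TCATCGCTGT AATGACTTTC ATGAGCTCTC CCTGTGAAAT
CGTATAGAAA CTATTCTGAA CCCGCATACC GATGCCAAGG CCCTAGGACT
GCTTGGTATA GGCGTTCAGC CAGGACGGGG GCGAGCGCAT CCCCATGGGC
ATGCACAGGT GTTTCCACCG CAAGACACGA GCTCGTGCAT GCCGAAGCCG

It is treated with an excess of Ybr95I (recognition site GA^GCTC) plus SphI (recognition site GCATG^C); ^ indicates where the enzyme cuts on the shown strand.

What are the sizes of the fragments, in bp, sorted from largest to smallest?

Ybr95I sites (GAGCTC) start at positions 2, 33, 179.
Ybr95I cuts after base 2 of each site, so after positions 3, 34, 180.
SphI sites (GCATGC) start at positions 149, 187.
SphI cuts after base 5 of each site (before the last base), so after positions 153, 191.
Combined cut positions: 3, 34, 153, 180, 191.
Linear molecule, 5 cuts → 6 fragments:
  1–3 → 3 bp
  4–34 → 31 bp
  35–153 → 119 bp
  154–180 → 27 bp
  181–191 → 11 bp
  192–200 → 9 bp
Sorted largest to smallest: 119, 31, 27, 11, 9, 3 bp.

119, 31, 27, 11, 9, 3 bp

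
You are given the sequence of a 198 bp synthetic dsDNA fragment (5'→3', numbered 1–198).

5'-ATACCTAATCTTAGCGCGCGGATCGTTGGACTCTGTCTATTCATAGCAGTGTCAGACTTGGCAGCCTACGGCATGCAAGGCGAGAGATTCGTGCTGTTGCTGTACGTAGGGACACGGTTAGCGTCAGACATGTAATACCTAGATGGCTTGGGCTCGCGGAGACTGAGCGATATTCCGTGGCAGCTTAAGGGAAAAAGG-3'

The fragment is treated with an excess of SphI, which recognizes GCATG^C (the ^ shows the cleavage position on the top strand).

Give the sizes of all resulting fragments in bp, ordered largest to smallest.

123, 75 bp

The SphI site (GCATGC) starts at position 71.
SphI cuts after base 5 of each site (before the last base), so after position 75.
Linear molecule, 1 cut → 2 fragments:
  1–75 → 75 bp
  76–198 → 123 bp
Sorted largest to smallest: 123, 75 bp.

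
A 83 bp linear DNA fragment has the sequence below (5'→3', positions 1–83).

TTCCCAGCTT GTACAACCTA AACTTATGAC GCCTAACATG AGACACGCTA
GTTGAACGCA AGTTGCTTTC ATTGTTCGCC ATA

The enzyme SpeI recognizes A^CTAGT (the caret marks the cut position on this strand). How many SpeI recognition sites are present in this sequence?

0

No occurrence of ACTAGT is present in the sequence.
SpeI does not cut: 0 sites.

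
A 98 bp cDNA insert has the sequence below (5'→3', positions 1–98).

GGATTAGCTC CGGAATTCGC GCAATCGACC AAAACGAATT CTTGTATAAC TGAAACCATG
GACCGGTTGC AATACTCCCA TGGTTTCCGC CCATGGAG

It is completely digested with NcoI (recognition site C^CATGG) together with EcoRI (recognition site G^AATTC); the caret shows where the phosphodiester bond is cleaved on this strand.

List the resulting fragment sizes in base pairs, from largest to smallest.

23, 22, 20, 13, 13, 7 bp

NcoI sites (CCATGG) start at positions 56, 78, 91.
NcoI cuts after the first base of each site, so after positions 56, 78, 91.
EcoRI sites (GAATTC) start at positions 13, 36.
EcoRI cuts after the first base of each site, so after positions 13, 36.
Combined cut positions: 13, 36, 56, 78, 91.
Linear molecule, 5 cuts → 6 fragments:
  1–13 → 13 bp
  14–36 → 23 bp
  37–56 → 20 bp
  57–78 → 22 bp
  79–91 → 13 bp
  92–98 → 7 bp
Sorted largest to smallest: 23, 22, 20, 13, 13, 7 bp.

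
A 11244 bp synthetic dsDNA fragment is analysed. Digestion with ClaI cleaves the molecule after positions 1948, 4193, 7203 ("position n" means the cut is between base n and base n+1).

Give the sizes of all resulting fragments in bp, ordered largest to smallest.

4041, 3010, 2245, 1948 bp

Linear molecule, 3 cuts → 4 fragments:
  1948 − 0 = 1948 bp
  4193 − 1948 = 2245 bp
  7203 − 4193 = 3010 bp
  11244 − 7203 = 4041 bp
Sorted largest to smallest: 4041, 3010, 2245, 1948 bp.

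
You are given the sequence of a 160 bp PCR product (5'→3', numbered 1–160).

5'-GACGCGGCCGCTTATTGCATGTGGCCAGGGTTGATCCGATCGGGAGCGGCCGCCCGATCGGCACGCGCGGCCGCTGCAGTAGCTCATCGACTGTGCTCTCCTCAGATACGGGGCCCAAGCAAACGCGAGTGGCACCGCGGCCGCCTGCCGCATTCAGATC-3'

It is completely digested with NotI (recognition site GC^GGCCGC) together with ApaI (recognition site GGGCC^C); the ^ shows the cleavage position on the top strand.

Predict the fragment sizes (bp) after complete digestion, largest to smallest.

NotI sites (GCGGCCGC) start at positions 4, 46, 67, 137.
NotI cuts after base 2 of each site, so after positions 5, 47, 68, 138.
The ApaI site (GGGCCC) starts at position 111.
ApaI cuts after base 5 of each site (before the last base), so after position 115.
Combined cut positions: 5, 47, 68, 115, 138.
Linear molecule, 5 cuts → 6 fragments:
  1–5 → 5 bp
  6–47 → 42 bp
  48–68 → 21 bp
  69–115 → 47 bp
  116–138 → 23 bp
  139–160 → 22 bp
Sorted largest to smallest: 47, 42, 23, 22, 21, 5 bp.

47, 42, 23, 22, 21, 5 bp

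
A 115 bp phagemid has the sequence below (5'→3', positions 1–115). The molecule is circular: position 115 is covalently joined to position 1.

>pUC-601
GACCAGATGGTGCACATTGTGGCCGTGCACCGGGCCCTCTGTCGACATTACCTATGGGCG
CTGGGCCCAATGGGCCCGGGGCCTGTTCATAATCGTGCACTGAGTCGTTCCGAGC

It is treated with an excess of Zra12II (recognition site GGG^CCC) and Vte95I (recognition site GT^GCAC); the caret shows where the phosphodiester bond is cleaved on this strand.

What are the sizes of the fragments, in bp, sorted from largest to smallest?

Zra12II sites (GGGCCC) start at positions 32, 63, 72.
Zra12II cuts after base 3 of each site, so after positions 34, 65, 74.
Vte95I sites (GTGCAC) start at positions 10, 25, 95.
Vte95I cuts after base 2 of each site, so after positions 11, 26, 96.
Combined cut positions: 11, 26, 34, 65, 74, 96.
Circular molecule, 6 cuts → 6 fragments:
  12–26 → 15 bp
  27–34 → 8 bp
  35–65 → 31 bp
  66–74 → 9 bp
  75–96 → 22 bp
  97–115 then 1–11 → 19 + 11 = 30 bp
Sorted largest to smallest: 31, 30, 22, 15, 9, 8 bp.

31, 30, 22, 15, 9, 8 bp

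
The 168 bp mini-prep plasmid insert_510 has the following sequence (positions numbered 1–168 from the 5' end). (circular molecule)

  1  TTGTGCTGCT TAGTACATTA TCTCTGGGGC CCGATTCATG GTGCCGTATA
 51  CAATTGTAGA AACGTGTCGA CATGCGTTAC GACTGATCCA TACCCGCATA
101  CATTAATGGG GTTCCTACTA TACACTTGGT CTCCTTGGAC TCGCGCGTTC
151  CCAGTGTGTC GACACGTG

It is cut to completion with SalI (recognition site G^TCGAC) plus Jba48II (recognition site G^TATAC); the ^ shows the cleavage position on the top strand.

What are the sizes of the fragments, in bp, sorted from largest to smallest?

92, 56, 20 bp

SalI sites (GTCGAC) start at positions 66, 158.
SalI cuts after the first base of each site, so after positions 66, 158.
The Jba48II site (GTATAC) starts at position 46.
Jba48II cuts after the first base of each site, so after position 46.
Combined cut positions: 46, 66, 158.
Circular molecule, 3 cuts → 3 fragments:
  47–66 → 20 bp
  67–158 → 92 bp
  159–168 then 1–46 → 10 + 46 = 56 bp
Sorted largest to smallest: 92, 56, 20 bp.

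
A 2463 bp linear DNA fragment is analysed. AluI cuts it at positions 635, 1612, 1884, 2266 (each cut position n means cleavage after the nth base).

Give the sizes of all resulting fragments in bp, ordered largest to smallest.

Linear molecule, 4 cuts → 5 fragments:
  635 − 0 = 635 bp
  1612 − 635 = 977 bp
  1884 − 1612 = 272 bp
  2266 − 1884 = 382 bp
  2463 − 2266 = 197 bp
Sorted largest to smallest: 977, 635, 382, 272, 197 bp.

977, 635, 382, 272, 197 bp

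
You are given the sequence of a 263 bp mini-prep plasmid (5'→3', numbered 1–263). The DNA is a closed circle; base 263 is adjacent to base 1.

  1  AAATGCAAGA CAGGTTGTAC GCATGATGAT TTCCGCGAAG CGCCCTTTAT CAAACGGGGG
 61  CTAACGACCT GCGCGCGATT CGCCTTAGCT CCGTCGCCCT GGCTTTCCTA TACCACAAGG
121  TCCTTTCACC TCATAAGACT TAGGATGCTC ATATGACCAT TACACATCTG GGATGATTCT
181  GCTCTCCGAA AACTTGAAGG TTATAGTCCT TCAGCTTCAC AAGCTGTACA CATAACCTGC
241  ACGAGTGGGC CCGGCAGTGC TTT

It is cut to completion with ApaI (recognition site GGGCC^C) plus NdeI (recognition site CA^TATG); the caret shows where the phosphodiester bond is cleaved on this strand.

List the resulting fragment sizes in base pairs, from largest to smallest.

The ApaI site (GGGCCC) starts at position 247.
ApaI cuts after base 5 of each site (before the last base), so after position 251.
The NdeI site (CATATG) starts at position 150.
NdeI cuts after base 2 of each site, so after position 151.
Combined cut positions: 151, 251.
Circular molecule, 2 cuts → 2 fragments:
  152–251 → 100 bp
  252–263 then 1–151 → 12 + 151 = 163 bp
Sorted largest to smallest: 163, 100 bp.

163, 100 bp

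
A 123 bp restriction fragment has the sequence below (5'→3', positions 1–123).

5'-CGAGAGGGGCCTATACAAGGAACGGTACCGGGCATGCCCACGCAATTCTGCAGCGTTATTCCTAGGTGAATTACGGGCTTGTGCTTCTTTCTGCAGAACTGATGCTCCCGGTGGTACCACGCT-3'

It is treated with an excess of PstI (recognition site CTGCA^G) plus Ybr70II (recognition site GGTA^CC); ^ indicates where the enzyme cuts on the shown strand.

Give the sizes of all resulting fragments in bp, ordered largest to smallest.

PstI sites (CTGCAG) start at positions 48, 91.
PstI cuts after base 5 of each site (before the last base), so after positions 52, 95.
Ybr70II sites (GGTACC) start at positions 24, 113.
Ybr70II cuts after base 4 of each site, so after positions 27, 116.
Combined cut positions: 27, 52, 95, 116.
Linear molecule, 4 cuts → 5 fragments:
  1–27 → 27 bp
  28–52 → 25 bp
  53–95 → 43 bp
  96–116 → 21 bp
  117–123 → 7 bp
Sorted largest to smallest: 43, 27, 25, 21, 7 bp.

43, 27, 25, 21, 7 bp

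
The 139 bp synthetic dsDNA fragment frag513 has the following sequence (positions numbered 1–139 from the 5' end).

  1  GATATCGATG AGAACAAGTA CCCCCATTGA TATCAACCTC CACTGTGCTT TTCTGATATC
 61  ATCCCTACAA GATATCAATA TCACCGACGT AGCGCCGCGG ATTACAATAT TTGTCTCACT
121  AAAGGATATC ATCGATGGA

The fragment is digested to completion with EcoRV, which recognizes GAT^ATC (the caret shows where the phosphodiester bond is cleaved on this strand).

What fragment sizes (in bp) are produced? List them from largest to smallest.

54, 28, 26, 16, 12, 3 bp

EcoRV sites (GATATC) start at positions 1, 29, 55, 71, 125.
EcoRV cuts after base 3 of each site, so after positions 3, 31, 57, 73, 127.
Linear molecule, 5 cuts → 6 fragments:
  1–3 → 3 bp
  4–31 → 28 bp
  32–57 → 26 bp
  58–73 → 16 bp
  74–127 → 54 bp
  128–139 → 12 bp
Sorted largest to smallest: 54, 28, 26, 16, 12, 3 bp.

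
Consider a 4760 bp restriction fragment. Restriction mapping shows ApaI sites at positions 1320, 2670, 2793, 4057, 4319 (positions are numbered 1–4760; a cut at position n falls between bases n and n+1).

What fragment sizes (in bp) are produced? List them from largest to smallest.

1350, 1320, 1264, 441, 262, 123 bp

Linear molecule, 5 cuts → 6 fragments:
  1320 − 0 = 1320 bp
  2670 − 1320 = 1350 bp
  2793 − 2670 = 123 bp
  4057 − 2793 = 1264 bp
  4319 − 4057 = 262 bp
  4760 − 4319 = 441 bp
Sorted largest to smallest: 1350, 1320, 1264, 441, 262, 123 bp.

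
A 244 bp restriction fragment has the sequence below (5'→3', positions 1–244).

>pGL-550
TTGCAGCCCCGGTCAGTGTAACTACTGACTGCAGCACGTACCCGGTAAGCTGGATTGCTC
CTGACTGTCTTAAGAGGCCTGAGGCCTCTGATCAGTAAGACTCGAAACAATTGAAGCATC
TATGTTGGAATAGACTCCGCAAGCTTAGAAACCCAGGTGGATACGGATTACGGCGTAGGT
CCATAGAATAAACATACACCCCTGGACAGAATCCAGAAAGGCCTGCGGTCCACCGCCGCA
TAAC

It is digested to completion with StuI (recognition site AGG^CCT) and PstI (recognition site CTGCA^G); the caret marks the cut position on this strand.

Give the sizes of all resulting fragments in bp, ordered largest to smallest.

137, 44, 33, 23, 7 bp

StuI sites (AGGCCT) start at positions 75, 82, 219.
StuI cuts after base 3 of each site, so after positions 77, 84, 221.
The PstI site (CTGCAG) starts at position 29.
PstI cuts after base 5 of each site (before the last base), so after position 33.
Combined cut positions: 33, 77, 84, 221.
Linear molecule, 4 cuts → 5 fragments:
  1–33 → 33 bp
  34–77 → 44 bp
  78–84 → 7 bp
  85–221 → 137 bp
  222–244 → 23 bp
Sorted largest to smallest: 137, 44, 33, 23, 7 bp.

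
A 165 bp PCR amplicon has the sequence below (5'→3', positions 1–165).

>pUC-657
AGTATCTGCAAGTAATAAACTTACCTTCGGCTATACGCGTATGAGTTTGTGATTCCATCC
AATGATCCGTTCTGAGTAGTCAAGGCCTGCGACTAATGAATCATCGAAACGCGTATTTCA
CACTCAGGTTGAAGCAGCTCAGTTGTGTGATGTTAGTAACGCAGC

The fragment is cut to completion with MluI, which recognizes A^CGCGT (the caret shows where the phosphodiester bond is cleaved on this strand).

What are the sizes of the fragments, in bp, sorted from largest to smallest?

MluI sites (ACGCGT) start at positions 35, 109.
MluI cuts after the first base of each site, so after positions 35, 109.
Linear molecule, 2 cuts → 3 fragments:
  1–35 → 35 bp
  36–109 → 74 bp
  110–165 → 56 bp
Sorted largest to smallest: 74, 56, 35 bp.

74, 56, 35 bp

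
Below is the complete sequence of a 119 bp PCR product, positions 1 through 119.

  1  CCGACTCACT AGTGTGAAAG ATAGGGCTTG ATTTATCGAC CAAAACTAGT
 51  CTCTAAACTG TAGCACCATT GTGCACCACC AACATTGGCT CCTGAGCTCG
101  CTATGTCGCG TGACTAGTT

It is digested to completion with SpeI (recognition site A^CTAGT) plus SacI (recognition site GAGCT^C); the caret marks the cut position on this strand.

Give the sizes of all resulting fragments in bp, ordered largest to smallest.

SpeI sites (ACTAGT) start at positions 8, 45, 113.
SpeI cuts after the first base of each site, so after positions 8, 45, 113.
The SacI site (GAGCTC) starts at position 94.
SacI cuts after base 5 of each site (before the last base), so after position 98.
Combined cut positions: 8, 45, 98, 113.
Linear molecule, 4 cuts → 5 fragments:
  1–8 → 8 bp
  9–45 → 37 bp
  46–98 → 53 bp
  99–113 → 15 bp
  114–119 → 6 bp
Sorted largest to smallest: 53, 37, 15, 8, 6 bp.

53, 37, 15, 8, 6 bp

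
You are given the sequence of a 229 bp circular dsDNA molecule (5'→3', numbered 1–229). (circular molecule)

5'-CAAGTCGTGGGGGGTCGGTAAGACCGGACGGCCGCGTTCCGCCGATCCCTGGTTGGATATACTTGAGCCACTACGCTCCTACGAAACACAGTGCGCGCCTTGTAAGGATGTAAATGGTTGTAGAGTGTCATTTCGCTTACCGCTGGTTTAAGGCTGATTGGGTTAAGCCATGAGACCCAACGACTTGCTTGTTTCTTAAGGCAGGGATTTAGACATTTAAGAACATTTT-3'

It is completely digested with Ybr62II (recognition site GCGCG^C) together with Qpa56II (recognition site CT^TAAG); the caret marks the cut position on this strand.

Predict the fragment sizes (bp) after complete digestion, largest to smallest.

130, 99 bp

The Ybr62II site (GCGCGC) starts at position 93.
Ybr62II cuts after base 5 of each site (before the last base), so after position 97.
The Qpa56II site (CTTAAG) starts at position 195.
Qpa56II cuts after base 2 of each site, so after position 196.
Combined cut positions: 97, 196.
Circular molecule, 2 cuts → 2 fragments:
  98–196 → 99 bp
  197–229 then 1–97 → 33 + 97 = 130 bp
Sorted largest to smallest: 130, 99 bp.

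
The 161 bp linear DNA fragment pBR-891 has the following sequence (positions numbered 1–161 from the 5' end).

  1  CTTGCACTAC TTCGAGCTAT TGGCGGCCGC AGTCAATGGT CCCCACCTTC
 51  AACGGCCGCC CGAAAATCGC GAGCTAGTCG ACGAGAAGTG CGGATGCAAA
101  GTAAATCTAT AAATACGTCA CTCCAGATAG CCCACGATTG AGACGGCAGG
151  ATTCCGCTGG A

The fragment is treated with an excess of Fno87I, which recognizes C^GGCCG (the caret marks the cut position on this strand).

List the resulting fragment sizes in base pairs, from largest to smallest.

108, 29, 24 bp

Fno87I sites (CGGCCG) start at positions 24, 53.
Fno87I cuts after the first base of each site, so after positions 24, 53.
Linear molecule, 2 cuts → 3 fragments:
  1–24 → 24 bp
  25–53 → 29 bp
  54–161 → 108 bp
Sorted largest to smallest: 108, 29, 24 bp.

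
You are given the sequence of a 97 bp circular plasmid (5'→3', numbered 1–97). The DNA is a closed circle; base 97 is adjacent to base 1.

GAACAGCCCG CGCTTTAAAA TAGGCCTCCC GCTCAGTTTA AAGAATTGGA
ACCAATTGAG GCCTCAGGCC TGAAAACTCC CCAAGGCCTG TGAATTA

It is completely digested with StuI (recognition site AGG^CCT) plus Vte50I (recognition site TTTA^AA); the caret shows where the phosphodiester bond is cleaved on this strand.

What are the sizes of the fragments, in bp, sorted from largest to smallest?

StuI sites (AGGCCT) start at positions 22, 59, 66, 84.
StuI cuts after base 3 of each site, so after positions 24, 61, 68, 86.
Vte50I sites (TTTAAA) start at positions 14, 37.
Vte50I cuts after base 4 of each site, so after positions 17, 40.
Combined cut positions: 17, 24, 40, 61, 68, 86.
Circular molecule, 6 cuts → 6 fragments:
  18–24 → 7 bp
  25–40 → 16 bp
  41–61 → 21 bp
  62–68 → 7 bp
  69–86 → 18 bp
  87–97 then 1–17 → 11 + 17 = 28 bp
Sorted largest to smallest: 28, 21, 18, 16, 7, 7 bp.

28, 21, 18, 16, 7, 7 bp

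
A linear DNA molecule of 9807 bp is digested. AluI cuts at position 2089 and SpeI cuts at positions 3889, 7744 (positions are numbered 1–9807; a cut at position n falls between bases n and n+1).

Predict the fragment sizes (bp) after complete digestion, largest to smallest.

Combined cut positions (sorted): 2089, 3889, 7744.
Linear molecule, 3 cuts → 4 fragments:
  2089 − 0 = 2089 bp
  3889 − 2089 = 1800 bp
  7744 − 3889 = 3855 bp
  9807 − 7744 = 2063 bp
Sorted largest to smallest: 3855, 2089, 2063, 1800 bp.

3855, 2089, 2063, 1800 bp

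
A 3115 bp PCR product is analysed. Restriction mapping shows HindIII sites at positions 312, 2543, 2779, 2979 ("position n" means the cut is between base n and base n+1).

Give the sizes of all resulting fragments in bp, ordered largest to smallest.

Linear molecule, 4 cuts → 5 fragments:
  312 − 0 = 312 bp
  2543 − 312 = 2231 bp
  2779 − 2543 = 236 bp
  2979 − 2779 = 200 bp
  3115 − 2979 = 136 bp
Sorted largest to smallest: 2231, 312, 236, 200, 136 bp.

2231, 312, 236, 200, 136 bp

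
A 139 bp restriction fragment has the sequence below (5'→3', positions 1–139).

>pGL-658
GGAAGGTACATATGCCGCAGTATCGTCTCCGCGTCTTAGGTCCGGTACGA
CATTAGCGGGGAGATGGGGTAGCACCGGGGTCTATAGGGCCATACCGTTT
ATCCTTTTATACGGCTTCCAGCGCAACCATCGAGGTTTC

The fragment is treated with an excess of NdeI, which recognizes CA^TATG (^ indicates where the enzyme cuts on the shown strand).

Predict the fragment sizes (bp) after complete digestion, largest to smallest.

129, 10 bp

The NdeI site (CATATG) starts at position 9.
NdeI cuts after base 2 of each site, so after position 10.
Linear molecule, 1 cut → 2 fragments:
  1–10 → 10 bp
  11–139 → 129 bp
Sorted largest to smallest: 129, 10 bp.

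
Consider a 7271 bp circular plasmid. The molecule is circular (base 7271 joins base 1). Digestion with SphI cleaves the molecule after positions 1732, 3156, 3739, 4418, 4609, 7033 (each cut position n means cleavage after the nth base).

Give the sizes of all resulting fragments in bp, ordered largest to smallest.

Circular molecule, 6 cuts → 6 fragments:
  3156 − 1732 = 1424 bp
  3739 − 3156 = 583 bp
  4418 − 3739 = 679 bp
  4609 − 4418 = 191 bp
  7033 − 4609 = 2424 bp
  wrap: 7271 − 7033 + 1732 = 1970 bp
Sorted largest to smallest: 2424, 1970, 1424, 679, 583, 191 bp.

2424, 1970, 1424, 679, 583, 191 bp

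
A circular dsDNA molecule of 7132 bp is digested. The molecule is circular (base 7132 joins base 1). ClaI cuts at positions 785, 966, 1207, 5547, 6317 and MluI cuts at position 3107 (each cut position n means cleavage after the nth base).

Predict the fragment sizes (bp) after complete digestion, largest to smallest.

2440, 1900, 1600, 770, 241, 181 bp

Combined cut positions (sorted): 785, 966, 1207, 3107, 5547, 6317.
Circular molecule, 6 cuts → 6 fragments:
  966 − 785 = 181 bp
  1207 − 966 = 241 bp
  3107 − 1207 = 1900 bp
  5547 − 3107 = 2440 bp
  6317 − 5547 = 770 bp
  wrap: 7132 − 6317 + 785 = 1600 bp
Sorted largest to smallest: 2440, 1900, 1600, 770, 241, 181 bp.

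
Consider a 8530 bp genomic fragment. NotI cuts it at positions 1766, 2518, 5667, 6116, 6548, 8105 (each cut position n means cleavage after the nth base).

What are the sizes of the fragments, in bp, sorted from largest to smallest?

3149, 1766, 1557, 752, 449, 432, 425 bp

Linear molecule, 6 cuts → 7 fragments:
  1766 − 0 = 1766 bp
  2518 − 1766 = 752 bp
  5667 − 2518 = 3149 bp
  6116 − 5667 = 449 bp
  6548 − 6116 = 432 bp
  8105 − 6548 = 1557 bp
  8530 − 8105 = 425 bp
Sorted largest to smallest: 3149, 1766, 1557, 752, 449, 432, 425 bp.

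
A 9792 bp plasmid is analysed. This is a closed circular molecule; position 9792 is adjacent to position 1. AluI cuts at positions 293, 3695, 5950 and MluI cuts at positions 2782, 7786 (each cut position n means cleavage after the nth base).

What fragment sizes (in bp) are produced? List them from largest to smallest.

2489, 2299, 2255, 1836, 913 bp

Combined cut positions (sorted): 293, 2782, 3695, 5950, 7786.
Circular molecule, 5 cuts → 5 fragments:
  2782 − 293 = 2489 bp
  3695 − 2782 = 913 bp
  5950 − 3695 = 2255 bp
  7786 − 5950 = 1836 bp
  wrap: 9792 − 7786 + 293 = 2299 bp
Sorted largest to smallest: 2489, 2299, 2255, 1836, 913 bp.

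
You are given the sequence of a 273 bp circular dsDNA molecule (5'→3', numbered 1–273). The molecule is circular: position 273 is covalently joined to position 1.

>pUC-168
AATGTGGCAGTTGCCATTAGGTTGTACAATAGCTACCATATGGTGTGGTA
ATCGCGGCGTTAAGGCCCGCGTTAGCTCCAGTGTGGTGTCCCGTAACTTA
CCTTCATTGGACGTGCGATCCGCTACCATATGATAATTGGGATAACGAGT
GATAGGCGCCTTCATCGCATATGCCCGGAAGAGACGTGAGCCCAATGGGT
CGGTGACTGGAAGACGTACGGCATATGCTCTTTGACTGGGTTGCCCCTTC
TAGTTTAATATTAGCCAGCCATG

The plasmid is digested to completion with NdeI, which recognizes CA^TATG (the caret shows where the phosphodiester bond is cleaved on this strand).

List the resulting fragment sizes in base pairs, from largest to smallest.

NdeI sites (CATATG) start at positions 37, 127, 168, 222.
NdeI cuts after base 2 of each site, so after positions 38, 128, 169, 223.
Circular molecule, 4 cuts → 4 fragments:
  39–128 → 90 bp
  129–169 → 41 bp
  170–223 → 54 bp
  224–273 then 1–38 → 50 + 38 = 88 bp
Sorted largest to smallest: 90, 88, 54, 41 bp.

90, 88, 54, 41 bp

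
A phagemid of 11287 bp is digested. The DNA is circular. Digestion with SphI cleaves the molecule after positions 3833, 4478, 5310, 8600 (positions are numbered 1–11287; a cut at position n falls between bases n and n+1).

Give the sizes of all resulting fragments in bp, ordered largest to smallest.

Circular molecule, 4 cuts → 4 fragments:
  4478 − 3833 = 645 bp
  5310 − 4478 = 832 bp
  8600 − 5310 = 3290 bp
  wrap: 11287 − 8600 + 3833 = 6520 bp
Sorted largest to smallest: 6520, 3290, 832, 645 bp.

6520, 3290, 832, 645 bp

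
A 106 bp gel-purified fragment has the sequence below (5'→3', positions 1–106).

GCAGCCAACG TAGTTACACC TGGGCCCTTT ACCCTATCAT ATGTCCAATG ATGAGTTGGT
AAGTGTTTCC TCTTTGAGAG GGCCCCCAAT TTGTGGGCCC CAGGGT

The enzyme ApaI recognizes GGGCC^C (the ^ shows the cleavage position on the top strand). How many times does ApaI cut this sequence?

GGGCCC occurs starting at positions 22, 80, 95.
ApaI cuts at 3 sites.

3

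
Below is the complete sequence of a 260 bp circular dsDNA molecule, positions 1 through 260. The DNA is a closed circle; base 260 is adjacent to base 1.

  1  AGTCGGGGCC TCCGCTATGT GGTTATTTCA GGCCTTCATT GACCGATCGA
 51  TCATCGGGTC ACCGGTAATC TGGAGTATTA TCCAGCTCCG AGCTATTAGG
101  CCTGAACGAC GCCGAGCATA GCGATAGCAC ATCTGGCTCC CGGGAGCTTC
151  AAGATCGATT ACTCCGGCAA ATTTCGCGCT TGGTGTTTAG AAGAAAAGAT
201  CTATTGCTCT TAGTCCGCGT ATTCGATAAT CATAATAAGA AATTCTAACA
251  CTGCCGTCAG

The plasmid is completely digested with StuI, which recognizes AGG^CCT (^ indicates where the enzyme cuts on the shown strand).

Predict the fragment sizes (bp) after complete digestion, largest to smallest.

StuI sites (AGGCCT) start at positions 30, 98.
StuI cuts after base 3 of each site, so after positions 32, 100.
Circular molecule, 2 cuts → 2 fragments:
  33–100 → 68 bp
  101–260 then 1–32 → 160 + 32 = 192 bp
Sorted largest to smallest: 192, 68 bp.

192, 68 bp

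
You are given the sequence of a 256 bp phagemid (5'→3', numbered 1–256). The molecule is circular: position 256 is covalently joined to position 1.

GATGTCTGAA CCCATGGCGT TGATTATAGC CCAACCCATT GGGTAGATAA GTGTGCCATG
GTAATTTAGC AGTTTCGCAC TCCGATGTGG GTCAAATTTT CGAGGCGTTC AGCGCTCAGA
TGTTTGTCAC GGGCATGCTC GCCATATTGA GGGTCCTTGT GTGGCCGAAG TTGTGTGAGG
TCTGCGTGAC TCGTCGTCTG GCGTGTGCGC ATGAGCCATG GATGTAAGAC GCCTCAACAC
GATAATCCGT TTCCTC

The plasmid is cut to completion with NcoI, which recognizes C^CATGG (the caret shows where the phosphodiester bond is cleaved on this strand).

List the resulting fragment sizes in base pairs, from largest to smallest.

160, 52, 44 bp

NcoI sites (CCATGG) start at positions 12, 56, 216.
NcoI cuts after the first base of each site, so after positions 12, 56, 216.
Circular molecule, 3 cuts → 3 fragments:
  13–56 → 44 bp
  57–216 → 160 bp
  217–256 then 1–12 → 40 + 12 = 52 bp
Sorted largest to smallest: 160, 52, 44 bp.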